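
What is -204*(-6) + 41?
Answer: 1265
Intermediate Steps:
-204*(-6) + 41 = -34*(-36) + 41 = 1224 + 41 = 1265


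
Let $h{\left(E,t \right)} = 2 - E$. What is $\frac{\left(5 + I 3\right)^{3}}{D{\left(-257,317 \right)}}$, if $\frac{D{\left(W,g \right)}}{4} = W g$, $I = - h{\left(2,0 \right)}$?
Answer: $- \frac{125}{325876} \approx -0.00038358$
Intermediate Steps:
$I = 0$ ($I = - (2 - 2) = \left(-1\right) 0 = 0$)
$D{\left(W,g \right)} = 4 W g$
$\frac{\left(5 + I 3\right)^{3}}{D{\left(-257,317 \right)}} = \frac{\left(5 + 0 \cdot 3\right)^{3}}{4 \left(-257\right) 317} = \frac{\left(5 + 0\right)^{3}}{-325876} = 5^{3} \left(- \frac{1}{325876}\right) = 125 \left(- \frac{1}{325876}\right) = - \frac{125}{325876}$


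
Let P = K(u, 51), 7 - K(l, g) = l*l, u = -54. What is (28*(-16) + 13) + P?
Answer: -3344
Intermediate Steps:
K(l, g) = 7 - l² (K(l, g) = 7 - l*l = 7 - l²)
P = -2909 (P = 7 - 1*(-54)² = 7 - 1*2916 = 7 - 2916 = -2909)
(28*(-16) + 13) + P = (28*(-16) + 13) - 2909 = (-448 + 13) - 2909 = -435 - 2909 = -3344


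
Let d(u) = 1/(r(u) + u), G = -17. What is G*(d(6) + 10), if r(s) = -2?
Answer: -697/4 ≈ -174.25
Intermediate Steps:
d(u) = 1/(-2 + u)
G*(d(6) + 10) = -17*(1/(-2 + 6) + 10) = -17*(1/4 + 10) = -17*(¼ + 10) = -17*41/4 = -697/4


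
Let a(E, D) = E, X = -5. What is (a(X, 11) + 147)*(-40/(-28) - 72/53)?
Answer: 3692/371 ≈ 9.9515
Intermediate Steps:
(a(X, 11) + 147)*(-40/(-28) - 72/53) = (-5 + 147)*(-40/(-28) - 72/53) = 142*(-40*(-1/28) - 72*1/53) = 142*(10/7 - 72/53) = 142*(26/371) = 3692/371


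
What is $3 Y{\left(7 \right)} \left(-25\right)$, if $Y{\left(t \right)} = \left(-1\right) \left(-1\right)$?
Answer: $-75$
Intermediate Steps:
$Y{\left(t \right)} = 1$
$3 Y{\left(7 \right)} \left(-25\right) = 3 \cdot 1 \left(-25\right) = 3 \left(-25\right) = -75$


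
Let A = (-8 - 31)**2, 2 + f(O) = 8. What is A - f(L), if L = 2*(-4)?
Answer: 1515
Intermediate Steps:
L = -8
f(O) = 6 (f(O) = -2 + 8 = 6)
A = 1521 (A = (-39)**2 = 1521)
A - f(L) = 1521 - 1*6 = 1521 - 6 = 1515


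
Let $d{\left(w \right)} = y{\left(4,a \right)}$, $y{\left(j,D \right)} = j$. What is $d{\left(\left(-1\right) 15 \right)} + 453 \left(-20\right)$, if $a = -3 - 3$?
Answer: $-9056$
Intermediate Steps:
$a = -6$ ($a = -3 - 3 = -6$)
$d{\left(w \right)} = 4$
$d{\left(\left(-1\right) 15 \right)} + 453 \left(-20\right) = 4 + 453 \left(-20\right) = 4 - 9060 = -9056$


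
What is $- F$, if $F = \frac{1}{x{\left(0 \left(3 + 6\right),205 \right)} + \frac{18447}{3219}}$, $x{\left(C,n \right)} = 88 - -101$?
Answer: $- \frac{1073}{208946} \approx -0.0051353$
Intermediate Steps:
$x{\left(C,n \right)} = 189$ ($x{\left(C,n \right)} = 88 + 101 = 189$)
$F = \frac{1073}{208946}$ ($F = \frac{1}{189 + \frac{18447}{3219}} = \frac{1}{189 + 18447 \cdot \frac{1}{3219}} = \frac{1}{189 + \frac{6149}{1073}} = \frac{1}{\frac{208946}{1073}} = \frac{1073}{208946} \approx 0.0051353$)
$- F = \left(-1\right) \frac{1073}{208946} = - \frac{1073}{208946}$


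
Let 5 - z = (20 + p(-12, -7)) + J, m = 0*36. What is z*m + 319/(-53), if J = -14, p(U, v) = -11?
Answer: -319/53 ≈ -6.0189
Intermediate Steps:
m = 0
z = 10 (z = 5 - ((20 - 11) - 14) = 5 - (9 - 14) = 5 - 1*(-5) = 5 + 5 = 10)
z*m + 319/(-53) = 10*0 + 319/(-53) = 0 + 319*(-1/53) = 0 - 319/53 = -319/53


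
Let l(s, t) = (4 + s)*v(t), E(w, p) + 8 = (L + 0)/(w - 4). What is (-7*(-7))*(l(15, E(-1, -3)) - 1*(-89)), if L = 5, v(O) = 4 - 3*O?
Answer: 33222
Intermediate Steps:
E(w, p) = -8 + 5/(-4 + w) (E(w, p) = -8 + (5 + 0)/(w - 4) = -8 + 5/(-4 + w))
l(s, t) = (4 + s)*(4 - 3*t)
(-7*(-7))*(l(15, E(-1, -3)) - 1*(-89)) = (-7*(-7))*(-(-4 + 3*((37 - 8*(-1))/(-4 - 1)))*(4 + 15) - 1*(-89)) = 49*(-1*(-4 + 3*((37 + 8)/(-5)))*19 + 89) = 49*(-1*(-4 + 3*(-⅕*45))*19 + 89) = 49*(-1*(-4 + 3*(-9))*19 + 89) = 49*(-1*(-4 - 27)*19 + 89) = 49*(-1*(-31)*19 + 89) = 49*(589 + 89) = 49*678 = 33222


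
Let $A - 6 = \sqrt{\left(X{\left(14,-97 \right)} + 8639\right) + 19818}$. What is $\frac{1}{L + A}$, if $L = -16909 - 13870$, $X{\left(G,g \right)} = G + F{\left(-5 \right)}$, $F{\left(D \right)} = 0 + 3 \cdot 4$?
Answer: $- \frac{30773}{946949046} - \frac{\sqrt{28483}}{946949046} \approx -3.2675 \cdot 10^{-5}$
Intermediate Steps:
$F{\left(D \right)} = 12$ ($F{\left(D \right)} = 0 + 12 = 12$)
$X{\left(G,g \right)} = 12 + G$ ($X{\left(G,g \right)} = G + 12 = 12 + G$)
$A = 6 + \sqrt{28483}$ ($A = 6 + \sqrt{\left(\left(12 + 14\right) + 8639\right) + 19818} = 6 + \sqrt{\left(26 + 8639\right) + 19818} = 6 + \sqrt{8665 + 19818} = 6 + \sqrt{28483} \approx 174.77$)
$L = -30779$
$\frac{1}{L + A} = \frac{1}{-30779 + \left(6 + \sqrt{28483}\right)} = \frac{1}{-30773 + \sqrt{28483}}$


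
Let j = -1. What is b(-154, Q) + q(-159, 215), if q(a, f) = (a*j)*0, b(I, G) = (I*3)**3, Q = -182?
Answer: -98611128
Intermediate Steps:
b(I, G) = 27*I**3 (b(I, G) = (3*I)**3 = 27*I**3)
q(a, f) = 0 (q(a, f) = (a*(-1))*0 = -a*0 = 0)
b(-154, Q) + q(-159, 215) = 27*(-154)**3 + 0 = 27*(-3652264) + 0 = -98611128 + 0 = -98611128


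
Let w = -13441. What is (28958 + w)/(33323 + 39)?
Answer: 15517/33362 ≈ 0.46511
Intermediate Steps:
(28958 + w)/(33323 + 39) = (28958 - 13441)/(33323 + 39) = 15517/33362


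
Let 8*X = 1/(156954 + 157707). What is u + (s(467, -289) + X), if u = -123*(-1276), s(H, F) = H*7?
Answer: 403312331497/2517288 ≈ 1.6022e+5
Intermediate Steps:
s(H, F) = 7*H
u = 156948
X = 1/2517288 (X = 1/(8*(156954 + 157707)) = (⅛)/314661 = (⅛)*(1/314661) = 1/2517288 ≈ 3.9725e-7)
u + (s(467, -289) + X) = 156948 + (7*467 + 1/2517288) = 156948 + (3269 + 1/2517288) = 156948 + 8229014473/2517288 = 403312331497/2517288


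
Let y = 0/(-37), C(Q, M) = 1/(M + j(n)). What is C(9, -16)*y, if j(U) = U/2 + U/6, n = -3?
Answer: 0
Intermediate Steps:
j(U) = 2*U/3 (j(U) = U*(½) + U*(⅙) = U/2 + U/6 = 2*U/3)
C(Q, M) = 1/(-2 + M) (C(Q, M) = 1/(M + (⅔)*(-3)) = 1/(M - 2) = 1/(-2 + M))
y = 0 (y = 0*(-1/37) = 0)
C(9, -16)*y = 0/(-2 - 16) = 0/(-18) = -1/18*0 = 0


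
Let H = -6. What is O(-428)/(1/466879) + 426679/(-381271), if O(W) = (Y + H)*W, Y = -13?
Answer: 131596033191719/34661 ≈ 3.7967e+9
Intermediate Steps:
O(W) = -19*W (O(W) = (-13 - 6)*W = -19*W)
O(-428)/(1/466879) + 426679/(-381271) = (-19*(-428))/(1/466879) + 426679/(-381271) = 8132/(1/466879) + 426679*(-1/381271) = 8132*466879 - 38789/34661 = 3796660028 - 38789/34661 = 131596033191719/34661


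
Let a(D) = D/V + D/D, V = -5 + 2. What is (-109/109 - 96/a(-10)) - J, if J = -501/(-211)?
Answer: -70024/2743 ≈ -25.528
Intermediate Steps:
V = -3
a(D) = 1 - D/3 (a(D) = D/(-3) + D/D = D*(-⅓) + 1 = -D/3 + 1 = 1 - D/3)
J = 501/211 (J = -501*(-1/211) = 501/211 ≈ 2.3744)
(-109/109 - 96/a(-10)) - J = (-109/109 - 96/(1 - ⅓*(-10))) - 1*501/211 = (-109*1/109 - 96/(1 + 10/3)) - 501/211 = (-1 - 96/13/3) - 501/211 = (-1 - 96*3/13) - 501/211 = (-1 - 288/13) - 501/211 = -301/13 - 501/211 = -70024/2743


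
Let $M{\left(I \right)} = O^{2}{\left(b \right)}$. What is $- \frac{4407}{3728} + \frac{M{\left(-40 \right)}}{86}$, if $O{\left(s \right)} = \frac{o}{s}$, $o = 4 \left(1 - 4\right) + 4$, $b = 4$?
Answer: $- \frac{182045}{160304} \approx -1.1356$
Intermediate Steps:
$o = -8$ ($o = 4 \left(-3\right) + 4 = -12 + 4 = -8$)
$O{\left(s \right)} = - \frac{8}{s}$
$M{\left(I \right)} = 4$ ($M{\left(I \right)} = \left(- \frac{8}{4}\right)^{2} = \left(\left(-8\right) \frac{1}{4}\right)^{2} = \left(-2\right)^{2} = 4$)
$- \frac{4407}{3728} + \frac{M{\left(-40 \right)}}{86} = - \frac{4407}{3728} + \frac{4}{86} = \left(-4407\right) \frac{1}{3728} + 4 \cdot \frac{1}{86} = - \frac{4407}{3728} + \frac{2}{43} = - \frac{182045}{160304}$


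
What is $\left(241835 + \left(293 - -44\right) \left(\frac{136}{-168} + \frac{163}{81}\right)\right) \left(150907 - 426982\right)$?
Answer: $- \frac{1404406602775}{21} \approx -6.6876 \cdot 10^{10}$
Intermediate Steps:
$\left(241835 + \left(293 - -44\right) \left(\frac{136}{-168} + \frac{163}{81}\right)\right) \left(150907 - 426982\right) = \left(241835 + \left(293 + 44\right) \left(136 \left(- \frac{1}{168}\right) + 163 \cdot \frac{1}{81}\right)\right) \left(-276075\right) = \left(241835 + 337 \left(- \frac{17}{21} + \frac{163}{81}\right)\right) \left(-276075\right) = \left(241835 + 337 \cdot \frac{682}{567}\right) \left(-276075\right) = \left(241835 + \frac{229834}{567}\right) \left(-276075\right) = \frac{137350279}{567} \left(-276075\right) = - \frac{1404406602775}{21}$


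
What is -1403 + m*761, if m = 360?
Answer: 272557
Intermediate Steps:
-1403 + m*761 = -1403 + 360*761 = -1403 + 273960 = 272557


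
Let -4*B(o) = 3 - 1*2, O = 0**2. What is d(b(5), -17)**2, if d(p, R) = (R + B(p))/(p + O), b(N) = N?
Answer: 4761/400 ≈ 11.902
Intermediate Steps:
O = 0
B(o) = -1/4 (B(o) = -(3 - 1*2)/4 = -(3 - 2)/4 = -1/4*1 = -1/4)
d(p, R) = (-1/4 + R)/p (d(p, R) = (R - 1/4)/(p + 0) = (-1/4 + R)/p)
d(b(5), -17)**2 = ((-1/4 - 17)/5)**2 = ((1/5)*(-69/4))**2 = (-69/20)**2 = 4761/400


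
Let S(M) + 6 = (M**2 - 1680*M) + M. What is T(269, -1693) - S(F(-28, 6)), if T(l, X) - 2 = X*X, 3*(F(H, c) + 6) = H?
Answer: 25562495/9 ≈ 2.8403e+6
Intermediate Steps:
F(H, c) = -6 + H/3
T(l, X) = 2 + X**2 (T(l, X) = 2 + X*X = 2 + X**2)
S(M) = -6 + M**2 - 1679*M (S(M) = -6 + ((M**2 - 1680*M) + M) = -6 + (M**2 - 1679*M) = -6 + M**2 - 1679*M)
T(269, -1693) - S(F(-28, 6)) = (2 + (-1693)**2) - (-6 + (-6 + (1/3)*(-28))**2 - 1679*(-6 + (1/3)*(-28))) = (2 + 2866249) - (-6 + (-6 - 28/3)**2 - 1679*(-6 - 28/3)) = 2866251 - (-6 + (-46/3)**2 - 1679*(-46/3)) = 2866251 - (-6 + 2116/9 + 77234/3) = 2866251 - 1*233764/9 = 2866251 - 233764/9 = 25562495/9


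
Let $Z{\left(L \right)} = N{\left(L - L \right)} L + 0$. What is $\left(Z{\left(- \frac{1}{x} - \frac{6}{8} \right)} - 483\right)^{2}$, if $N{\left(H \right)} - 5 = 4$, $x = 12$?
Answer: $\frac{962361}{4} \approx 2.4059 \cdot 10^{5}$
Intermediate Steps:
$N{\left(H \right)} = 9$ ($N{\left(H \right)} = 5 + 4 = 9$)
$Z{\left(L \right)} = 9 L$ ($Z{\left(L \right)} = 9 L + 0 = 9 L$)
$\left(Z{\left(- \frac{1}{x} - \frac{6}{8} \right)} - 483\right)^{2} = \left(9 \left(- \frac{1}{12} - \frac{6}{8}\right) - 483\right)^{2} = \left(9 \left(\left(-1\right) \frac{1}{12} - \frac{3}{4}\right) - 483\right)^{2} = \left(9 \left(- \frac{1}{12} - \frac{3}{4}\right) - 483\right)^{2} = \left(9 \left(- \frac{5}{6}\right) - 483\right)^{2} = \left(- \frac{15}{2} - 483\right)^{2} = \left(- \frac{981}{2}\right)^{2} = \frac{962361}{4}$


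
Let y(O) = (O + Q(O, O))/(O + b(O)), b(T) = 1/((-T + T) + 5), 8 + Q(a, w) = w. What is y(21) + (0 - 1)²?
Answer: 138/53 ≈ 2.6038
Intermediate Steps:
Q(a, w) = -8 + w
b(T) = ⅕ (b(T) = 1/(0 + 5) = 1/5 = ⅕)
y(O) = (-8 + 2*O)/(⅕ + O) (y(O) = (O + (-8 + O))/(O + ⅕) = (-8 + 2*O)/(⅕ + O))
y(21) + (0 - 1)² = 10*(-4 + 21)/(1 + 5*21) + (0 - 1)² = 10*17/(1 + 105) + (-1)² = 10*17/106 + 1 = 10*(1/106)*17 + 1 = 85/53 + 1 = 138/53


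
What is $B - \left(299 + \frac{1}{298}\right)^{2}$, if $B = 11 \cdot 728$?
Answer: $- \frac{7228202177}{88804} \approx -81395.0$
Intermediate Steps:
$B = 8008$
$B - \left(299 + \frac{1}{298}\right)^{2} = 8008 - \left(299 + \frac{1}{298}\right)^{2} = 8008 - \left(\frac{89103}{298}\right)^{2} = 8008 - \frac{7939344609}{88804} = - \frac{7228202177}{88804}$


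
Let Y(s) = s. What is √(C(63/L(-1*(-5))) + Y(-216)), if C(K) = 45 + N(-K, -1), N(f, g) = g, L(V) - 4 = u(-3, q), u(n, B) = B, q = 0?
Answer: 2*I*√43 ≈ 13.115*I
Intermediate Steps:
L(V) = 4 (L(V) = 4 + 0 = 4)
C(K) = 44 (C(K) = 45 - 1 = 44)
√(C(63/L(-1*(-5))) + Y(-216)) = √(44 - 216) = √(-172) = 2*I*√43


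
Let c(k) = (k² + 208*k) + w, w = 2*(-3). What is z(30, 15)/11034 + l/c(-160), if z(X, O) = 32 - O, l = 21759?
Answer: -6665504/2355759 ≈ -2.8295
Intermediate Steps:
w = -6
c(k) = -6 + k² + 208*k (c(k) = (k² + 208*k) - 6 = -6 + k² + 208*k)
z(30, 15)/11034 + l/c(-160) = (32 - 1*15)/11034 + 21759/(-6 + (-160)² + 208*(-160)) = (32 - 15)*(1/11034) + 21759/(-6 + 25600 - 33280) = 17*(1/11034) + 21759/(-7686) = 17/11034 + 21759*(-1/7686) = 17/11034 - 7253/2562 = -6665504/2355759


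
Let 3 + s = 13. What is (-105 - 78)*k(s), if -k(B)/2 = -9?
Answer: -3294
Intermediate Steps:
s = 10 (s = -3 + 13 = 10)
k(B) = 18 (k(B) = -2*(-9) = 18)
(-105 - 78)*k(s) = (-105 - 78)*18 = -183*18 = -3294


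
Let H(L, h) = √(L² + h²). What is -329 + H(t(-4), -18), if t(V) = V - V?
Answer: -311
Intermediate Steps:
t(V) = 0
-329 + H(t(-4), -18) = -329 + √(0² + (-18)²) = -329 + √(0 + 324) = -329 + √324 = -329 + 18 = -311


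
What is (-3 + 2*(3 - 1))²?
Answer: 1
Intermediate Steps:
(-3 + 2*(3 - 1))² = (-3 + 2*2)² = (-3 + 4)² = 1² = 1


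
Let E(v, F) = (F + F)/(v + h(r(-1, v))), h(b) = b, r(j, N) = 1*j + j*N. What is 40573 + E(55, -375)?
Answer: 41323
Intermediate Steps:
r(j, N) = j + N*j
E(v, F) = -2*F (E(v, F) = (F + F)/(v - (1 + v)) = (2*F)/(v + (-1 - v)) = (2*F)/(-1) = (2*F)*(-1) = -2*F)
40573 + E(55, -375) = 40573 - 2*(-375) = 40573 + 750 = 41323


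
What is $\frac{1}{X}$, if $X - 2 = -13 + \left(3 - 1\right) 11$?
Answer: $\frac{1}{11} \approx 0.090909$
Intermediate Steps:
$X = 11$ ($X = 2 - \left(13 - \left(3 - 1\right) 11\right) = 2 + \left(-13 + 2 \cdot 11\right) = 2 + \left(-13 + 22\right) = 2 + 9 = 11$)
$\frac{1}{X} = \frac{1}{11}$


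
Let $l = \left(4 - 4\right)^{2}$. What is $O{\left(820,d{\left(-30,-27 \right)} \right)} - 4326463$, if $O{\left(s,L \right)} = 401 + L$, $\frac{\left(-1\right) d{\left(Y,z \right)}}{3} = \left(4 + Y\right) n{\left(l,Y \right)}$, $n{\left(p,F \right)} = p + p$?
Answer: $-4326062$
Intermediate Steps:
$l = 0$ ($l = 0^{2} = 0$)
$n{\left(p,F \right)} = 2 p$
$d{\left(Y,z \right)} = 0$ ($d{\left(Y,z \right)} = - 3 \left(4 + Y\right) 2 \cdot 0 = - 3 \left(4 + Y\right) 0 = \left(-3\right) 0 = 0$)
$O{\left(820,d{\left(-30,-27 \right)} \right)} - 4326463 = \left(401 + 0\right) - 4326463 = 401 - 4326463 = -4326062$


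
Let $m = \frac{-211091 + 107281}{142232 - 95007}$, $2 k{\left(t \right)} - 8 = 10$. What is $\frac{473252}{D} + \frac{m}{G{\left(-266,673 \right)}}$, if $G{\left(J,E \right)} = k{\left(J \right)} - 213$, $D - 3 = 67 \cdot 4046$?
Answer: $\frac{91748075533}{52232115630} \approx 1.7565$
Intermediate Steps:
$k{\left(t \right)} = 9$ ($k{\left(t \right)} = 4 + \frac{1}{2} \cdot 10 = 4 + 5 = 9$)
$D = 271085$ ($D = 3 + 67 \cdot 4046 = 3 + 271082 = 271085$)
$G{\left(J,E \right)} = -204$ ($G{\left(J,E \right)} = 9 - 213 = -204$)
$m = - \frac{20762}{9445}$ ($m = - \frac{103810}{47225} = \left(-103810\right) \frac{1}{47225} = - \frac{20762}{9445} \approx -2.1982$)
$\frac{473252}{D} + \frac{m}{G{\left(-266,673 \right)}} = \frac{473252}{271085} - \frac{20762}{9445 \left(-204\right)} = 473252 \cdot \frac{1}{271085} - - \frac{10381}{963390} = \frac{473252}{271085} + \frac{10381}{963390} = \frac{91748075533}{52232115630}$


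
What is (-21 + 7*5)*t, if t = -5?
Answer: -70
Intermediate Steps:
(-21 + 7*5)*t = (-21 + 7*5)*(-5) = (-21 + 35)*(-5) = 14*(-5) = -70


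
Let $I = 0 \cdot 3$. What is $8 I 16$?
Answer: $0$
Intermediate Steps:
$I = 0$
$8 I 16 = 8 \cdot 0 \cdot 16 = 0 \cdot 16 = 0$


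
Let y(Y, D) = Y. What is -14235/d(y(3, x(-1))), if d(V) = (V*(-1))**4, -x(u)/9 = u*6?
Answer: -4745/27 ≈ -175.74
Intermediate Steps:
x(u) = -54*u (x(u) = -9*u*6 = -54*u)
d(V) = V**4 (d(V) = (-V)**4 = V**4)
-14235/d(y(3, x(-1))) = -14235/(3**4) = -14235/81 = -14235*1/81 = -4745/27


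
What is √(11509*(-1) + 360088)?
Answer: 3*√38731 ≈ 590.41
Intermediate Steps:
√(11509*(-1) + 360088) = √(-11509 + 360088) = √348579 = 3*√38731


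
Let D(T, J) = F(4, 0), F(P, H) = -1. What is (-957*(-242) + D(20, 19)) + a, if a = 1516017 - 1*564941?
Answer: 1182669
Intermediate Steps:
D(T, J) = -1
a = 951076 (a = 1516017 - 564941 = 951076)
(-957*(-242) + D(20, 19)) + a = (-957*(-242) - 1) + 951076 = (231594 - 1) + 951076 = 231593 + 951076 = 1182669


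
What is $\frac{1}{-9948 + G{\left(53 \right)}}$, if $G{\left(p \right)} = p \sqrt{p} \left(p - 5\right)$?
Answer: $\frac{829}{20337492} + \frac{53 \sqrt{53}}{5084373} \approx 0.00011665$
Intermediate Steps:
$G{\left(p \right)} = p^{\frac{3}{2}} \left(-5 + p\right)$
$\frac{1}{-9948 + G{\left(53 \right)}} = \frac{1}{-9948 + 53^{\frac{3}{2}} \left(-5 + 53\right)} = \frac{1}{-9948 + 53 \sqrt{53} \cdot 48} = \frac{1}{-9948 + 2544 \sqrt{53}}$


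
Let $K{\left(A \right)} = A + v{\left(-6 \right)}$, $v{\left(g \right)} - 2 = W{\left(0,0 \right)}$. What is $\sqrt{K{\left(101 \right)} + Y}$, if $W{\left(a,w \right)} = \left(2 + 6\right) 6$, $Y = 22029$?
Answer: $2 \sqrt{5545} \approx 148.93$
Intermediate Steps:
$W{\left(a,w \right)} = 48$ ($W{\left(a,w \right)} = 8 \cdot 6 = 48$)
$v{\left(g \right)} = 50$ ($v{\left(g \right)} = 2 + 48 = 50$)
$K{\left(A \right)} = 50 + A$ ($K{\left(A \right)} = A + 50 = 50 + A$)
$\sqrt{K{\left(101 \right)} + Y} = \sqrt{\left(50 + 101\right) + 22029} = \sqrt{151 + 22029} = \sqrt{22180} = 2 \sqrt{5545}$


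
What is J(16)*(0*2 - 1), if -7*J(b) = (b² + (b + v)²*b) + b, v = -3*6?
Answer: 48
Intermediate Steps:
v = -18
J(b) = -b/7 - b²/7 - b*(-18 + b)²/7 (J(b) = -((b² + (b - 18)²*b) + b)/7 = -((b² + (-18 + b)²*b) + b)/7 = -((b² + b*(-18 + b)²) + b)/7 = -(b + b² + b*(-18 + b)²)/7 = -b/7 - b²/7 - b*(-18 + b)²/7)
J(16)*(0*2 - 1) = ((⅐)*16*(-325 - 1*16² + 35*16))*(0*2 - 1) = ((⅐)*16*(-325 - 1*256 + 560))*(0 - 1) = ((⅐)*16*(-325 - 256 + 560))*(-1) = ((⅐)*16*(-21))*(-1) = -48*(-1) = 48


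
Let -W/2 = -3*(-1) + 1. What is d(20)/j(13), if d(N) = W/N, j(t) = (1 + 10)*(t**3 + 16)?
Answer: -2/121715 ≈ -1.6432e-5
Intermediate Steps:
W = -8 (W = -2*(-3*(-1) + 1) = -2*(3 + 1) = -2*4 = -8)
j(t) = 176 + 11*t**3 (j(t) = 11*(16 + t**3) = 176 + 11*t**3)
d(N) = -8/N
d(20)/j(13) = (-8/20)/(176 + 11*13**3) = (-8*1/20)/(176 + 11*2197) = -2/(5*(176 + 24167)) = -2/5/24343 = -2/5*1/24343 = -2/121715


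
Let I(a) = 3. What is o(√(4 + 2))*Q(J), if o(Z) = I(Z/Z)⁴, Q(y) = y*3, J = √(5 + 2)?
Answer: 243*√7 ≈ 642.92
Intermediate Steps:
J = √7 ≈ 2.6458
Q(y) = 3*y
o(Z) = 81 (o(Z) = 3⁴ = 81)
o(√(4 + 2))*Q(J) = 81*(3*√7) = 243*√7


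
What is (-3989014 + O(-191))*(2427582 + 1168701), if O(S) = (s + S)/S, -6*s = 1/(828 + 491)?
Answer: -7228155219904324821/503858 ≈ -1.4346e+13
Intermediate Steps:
s = -1/7914 (s = -1/(6*(828 + 491)) = -1/6/1319 = -1/6*1/1319 = -1/7914 ≈ -0.00012636)
O(S) = (-1/7914 + S)/S
(-3989014 + O(-191))*(2427582 + 1168701) = (-3989014 + (-1/7914 - 191)/(-191))*(2427582 + 1168701) = (-3989014 - 1/191*(-1511575/7914))*3596283 = (-3989014 + 1511575/1511574)*3596283 = -6029688336461/1511574*3596283 = -7228155219904324821/503858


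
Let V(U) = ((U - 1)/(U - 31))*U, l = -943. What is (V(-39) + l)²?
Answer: 45657049/49 ≈ 9.3178e+5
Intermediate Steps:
V(U) = U*(-1 + U)/(-31 + U) (V(U) = ((-1 + U)/(-31 + U))*U = U*(-1 + U)/(-31 + U))
(V(-39) + l)² = (-39*(-1 - 39)/(-31 - 39) - 943)² = (-39*(-40)/(-70) - 943)² = (-39*(-1/70)*(-40) - 943)² = (-156/7 - 943)² = (-6757/7)² = 45657049/49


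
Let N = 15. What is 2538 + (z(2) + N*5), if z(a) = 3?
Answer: 2616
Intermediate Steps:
2538 + (z(2) + N*5) = 2538 + (3 + 15*5) = 2538 + (3 + 75) = 2538 + 78 = 2616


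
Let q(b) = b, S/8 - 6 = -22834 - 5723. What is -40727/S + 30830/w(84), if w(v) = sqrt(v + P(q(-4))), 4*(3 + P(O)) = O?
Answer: 40727/228408 + 3083*sqrt(5)/2 ≈ 3447.1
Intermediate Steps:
S = -228408 (S = 48 + 8*(-22834 - 5723) = 48 + 8*(-28557) = 48 - 228456 = -228408)
P(O) = -3 + O/4
w(v) = sqrt(-4 + v) (w(v) = sqrt(v + (-3 + (1/4)*(-4))) = sqrt(v + (-3 - 1)) = sqrt(v - 4) = sqrt(-4 + v))
-40727/S + 30830/w(84) = -40727/(-228408) + 30830/(sqrt(-4 + 84)) = -40727*(-1/228408) + 30830/(sqrt(80)) = 40727/228408 + 30830/((4*sqrt(5))) = 40727/228408 + 30830*(sqrt(5)/20) = 40727/228408 + 3083*sqrt(5)/2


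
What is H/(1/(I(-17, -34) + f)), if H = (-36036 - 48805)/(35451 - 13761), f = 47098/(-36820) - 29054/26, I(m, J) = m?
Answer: 23061210571097/5191067700 ≈ 4442.5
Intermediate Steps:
f = -267748207/239330 (f = 47098*(-1/36820) - 29054*1/26 = -23549/18410 - 14527/13 = -267748207/239330 ≈ -1118.7)
H = -84841/21690 ≈ -3.9115
H/(1/(I(-17, -34) + f)) = -84841/(21690*(1/(-17 - 267748207/239330))) = -84841/(21690*(1/(-271816817/239330))) = -84841/(21690*(-239330/271816817)) = -84841/21690*(-271816817/239330) = 23061210571097/5191067700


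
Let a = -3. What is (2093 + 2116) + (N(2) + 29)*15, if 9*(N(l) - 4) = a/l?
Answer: 9403/2 ≈ 4701.5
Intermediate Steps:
N(l) = 4 - 1/(3*l) (N(l) = 4 + (-3/l)/9 = 4 - 1/(3*l))
(2093 + 2116) + (N(2) + 29)*15 = (2093 + 2116) + ((4 - ⅓/2) + 29)*15 = 4209 + ((4 - ⅓*½) + 29)*15 = 4209 + ((4 - ⅙) + 29)*15 = 4209 + (23/6 + 29)*15 = 4209 + (197/6)*15 = 4209 + 985/2 = 9403/2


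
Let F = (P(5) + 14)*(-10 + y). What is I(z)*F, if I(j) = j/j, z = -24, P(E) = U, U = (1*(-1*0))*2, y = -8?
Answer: -252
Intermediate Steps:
U = 0 (U = (1*0)*2 = 0*2 = 0)
P(E) = 0
F = -252 (F = (0 + 14)*(-10 - 8) = 14*(-18) = -252)
I(j) = 1
I(z)*F = 1*(-252) = -252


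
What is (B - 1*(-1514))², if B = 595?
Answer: 4447881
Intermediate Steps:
(B - 1*(-1514))² = (595 - 1*(-1514))² = (595 + 1514)² = 2109² = 4447881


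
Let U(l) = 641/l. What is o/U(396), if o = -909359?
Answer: -360106164/641 ≈ -5.6179e+5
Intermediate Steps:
o/U(396) = -909359/(641/396) = -909359/(641*(1/396)) = -909359/641/396 = -909359*396/641 = -360106164/641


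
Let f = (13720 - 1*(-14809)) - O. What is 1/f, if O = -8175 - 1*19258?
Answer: 1/55962 ≈ 1.7869e-5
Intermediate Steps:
O = -27433 (O = -8175 - 19258 = -27433)
f = 55962 (f = (13720 - 1*(-14809)) - 1*(-27433) = (13720 + 14809) + 27433 = 28529 + 27433 = 55962)
1/f = 1/55962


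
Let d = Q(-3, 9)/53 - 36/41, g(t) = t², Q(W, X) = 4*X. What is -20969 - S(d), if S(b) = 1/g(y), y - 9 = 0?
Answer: -1698490/81 ≈ -20969.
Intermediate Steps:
y = 9 (y = 9 + 0 = 9)
d = -432/2173 (d = (4*9)/53 - 36/41 = 36*(1/53) - 36*1/41 = 36/53 - 36/41 = -432/2173 ≈ -0.19880)
S(b) = 1/81 (S(b) = 1/(9²) = 1/81)
-20969 - S(d) = -20969 - 1*1/81 = -20969 - 1/81 = -1698490/81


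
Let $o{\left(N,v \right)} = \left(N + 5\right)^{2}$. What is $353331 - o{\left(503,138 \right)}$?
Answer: $95267$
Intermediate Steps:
$o{\left(N,v \right)} = \left(5 + N\right)^{2}$
$353331 - o{\left(503,138 \right)} = 353331 - \left(5 + 503\right)^{2} = 353331 - 508^{2} = 353331 - 258064 = 95267$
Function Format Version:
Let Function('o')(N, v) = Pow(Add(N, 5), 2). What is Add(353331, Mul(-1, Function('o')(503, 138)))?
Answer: 95267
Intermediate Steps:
Function('o')(N, v) = Pow(Add(5, N), 2)
Add(353331, Mul(-1, Function('o')(503, 138))) = Add(353331, Mul(-1, Pow(Add(5, 503), 2))) = Add(353331, Mul(-1, Pow(508, 2))) = Add(353331, Mul(-1, 258064)) = Add(353331, -258064) = 95267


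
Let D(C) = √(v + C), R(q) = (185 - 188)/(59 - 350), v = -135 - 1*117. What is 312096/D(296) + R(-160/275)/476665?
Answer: 1/46236505 + 156048*√11/11 ≈ 47050.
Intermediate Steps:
v = -252 (v = -135 - 117 = -252)
R(q) = 1/97 (R(q) = -3/(-291) = -3*(-1/291) = 1/97)
D(C) = √(-252 + C)
312096/D(296) + R(-160/275)/476665 = 312096/(√(-252 + 296)) + (1/97)/476665 = 312096/(√44) + (1/97)*(1/476665) = 312096/((2*√11)) + 1/46236505 = 312096*(√11/22) + 1/46236505 = 156048*√11/11 + 1/46236505 = 1/46236505 + 156048*√11/11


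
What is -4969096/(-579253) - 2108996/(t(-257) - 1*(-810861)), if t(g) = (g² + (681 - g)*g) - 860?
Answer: 16669432711/3170830922 ≈ 5.2571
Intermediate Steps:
t(g) = -860 + g² + g*(681 - g) (t(g) = (g² + g*(681 - g)) - 860 = -860 + g² + g*(681 - g))
-4969096/(-579253) - 2108996/(t(-257) - 1*(-810861)) = -4969096/(-579253) - 2108996/((-860 + 681*(-257)) - 1*(-810861)) = -4969096*(-1/579253) - 2108996/((-860 - 175017) + 810861) = 4969096/579253 - 2108996/(-175877 + 810861) = 4969096/579253 - 2108996/634984 = 4969096/579253 - 2108996*1/634984 = 4969096/579253 - 18181/5474 = 16669432711/3170830922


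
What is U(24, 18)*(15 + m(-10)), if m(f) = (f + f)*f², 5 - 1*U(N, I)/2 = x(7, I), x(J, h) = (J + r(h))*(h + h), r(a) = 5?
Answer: 1695190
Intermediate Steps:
x(J, h) = 2*h*(5 + J) (x(J, h) = (J + 5)*(h + h) = (5 + J)*(2*h) = 2*h*(5 + J))
U(N, I) = 10 - 48*I (U(N, I) = 10 - 4*I*(5 + 7) = 10 - 4*I*12 = 10 - 48*I)
m(f) = 2*f³ (m(f) = (2*f)*f² = 2*f³)
U(24, 18)*(15 + m(-10)) = (10 - 48*18)*(15 + 2*(-10)³) = (10 - 864)*(15 + 2*(-1000)) = -854*(15 - 2000) = -854*(-1985) = 1695190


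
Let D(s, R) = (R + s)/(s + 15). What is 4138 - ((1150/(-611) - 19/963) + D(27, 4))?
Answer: 34096370041/8237502 ≈ 4139.2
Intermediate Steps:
D(s, R) = (R + s)/(15 + s)
4138 - ((1150/(-611) - 19/963) + D(27, 4)) = 4138 - ((1150/(-611) - 19/963) + (4 + 27)/(15 + 27)) = 4138 - ((1150*(-1/611) - 19*1/963) + 31/42) = 4138 - ((-1150/611 - 19/963) + (1/42)*31) = 4138 - (-1119059/588393 + 31/42) = 4138 - 1*(-9586765/8237502) = 4138 + 9586765/8237502 = 34096370041/8237502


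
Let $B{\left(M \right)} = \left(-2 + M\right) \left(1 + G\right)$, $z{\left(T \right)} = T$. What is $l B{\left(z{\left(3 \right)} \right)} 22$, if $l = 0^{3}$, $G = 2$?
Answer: $0$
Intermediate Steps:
$B{\left(M \right)} = -6 + 3 M$ ($B{\left(M \right)} = \left(-2 + M\right) \left(1 + 2\right) = \left(-2 + M\right) 3 = -6 + 3 M$)
$l = 0$
$l B{\left(z{\left(3 \right)} \right)} 22 = 0 \left(-6 + 3 \cdot 3\right) 22 = 0 \left(-6 + 9\right) 22 = 0 \cdot 3 \cdot 22 = 0 \cdot 22 = 0$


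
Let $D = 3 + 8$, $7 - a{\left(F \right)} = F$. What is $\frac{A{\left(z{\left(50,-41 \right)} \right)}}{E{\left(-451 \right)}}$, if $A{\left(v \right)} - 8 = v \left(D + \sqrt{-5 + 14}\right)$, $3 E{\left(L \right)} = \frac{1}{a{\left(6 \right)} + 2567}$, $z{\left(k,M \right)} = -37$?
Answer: $-3929040$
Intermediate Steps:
$a{\left(F \right)} = 7 - F$
$E{\left(L \right)} = \frac{1}{7704}$ ($E{\left(L \right)} = \frac{1}{3 \left(\left(7 - 6\right) + 2567\right)} = \frac{1}{3 \left(1 + 2567\right)} = \frac{1}{3 \cdot 2568} = \frac{1}{3} \cdot \frac{1}{2568} = \frac{1}{7704}$)
$D = 11$
$A{\left(v \right)} = 8 + 14 v$ ($A{\left(v \right)} = 8 + v \left(11 + \sqrt{-5 + 14}\right) = 8 + v \left(11 + \sqrt{9}\right) = 8 + v \left(11 + 3\right) = 8 + v 14 = 8 + 14 v$)
$\frac{A{\left(z{\left(50,-41 \right)} \right)}}{E{\left(-451 \right)}} = \left(8 + 14 \left(-37\right)\right) \frac{1}{\frac{1}{7704}} = \left(8 - 518\right) 7704 = \left(-510\right) 7704 = -3929040$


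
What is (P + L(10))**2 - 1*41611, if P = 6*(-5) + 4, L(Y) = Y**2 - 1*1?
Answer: -36282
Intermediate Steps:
L(Y) = -1 + Y**2 (L(Y) = Y**2 - 1 = -1 + Y**2)
P = -26 (P = -30 + 4 = -26)
(P + L(10))**2 - 1*41611 = (-26 + (-1 + 10**2))**2 - 1*41611 = (-26 + (-1 + 100))**2 - 41611 = (-26 + 99)**2 - 41611 = 73**2 - 41611 = 5329 - 41611 = -36282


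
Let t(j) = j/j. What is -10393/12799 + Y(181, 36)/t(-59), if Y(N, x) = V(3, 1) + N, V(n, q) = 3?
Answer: 2344623/12799 ≈ 183.19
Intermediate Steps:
t(j) = 1
Y(N, x) = 3 + N
-10393/12799 + Y(181, 36)/t(-59) = -10393/12799 + (3 + 181)/1 = -10393*1/12799 + 184*1 = -10393/12799 + 184 = 2344623/12799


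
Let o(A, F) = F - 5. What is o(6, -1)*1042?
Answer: -6252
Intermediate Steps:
o(A, F) = -5 + F
o(6, -1)*1042 = (-5 - 1)*1042 = -6*1042 = -6252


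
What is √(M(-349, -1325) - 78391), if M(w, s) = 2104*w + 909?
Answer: I*√811778 ≈ 900.99*I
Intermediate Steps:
M(w, s) = 909 + 2104*w
√(M(-349, -1325) - 78391) = √((909 + 2104*(-349)) - 78391) = √((909 - 734296) - 78391) = √(-733387 - 78391) = √(-811778) = I*√811778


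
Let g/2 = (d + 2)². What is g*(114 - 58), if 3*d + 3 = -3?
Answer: 0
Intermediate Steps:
d = -2 (d = -1 + (⅓)*(-3) = -1 - 1 = -2)
g = 0 (g = 2*(-2 + 2)² = 2*0² = 2*0 = 0)
g*(114 - 58) = 0*(114 - 58) = 0*56 = 0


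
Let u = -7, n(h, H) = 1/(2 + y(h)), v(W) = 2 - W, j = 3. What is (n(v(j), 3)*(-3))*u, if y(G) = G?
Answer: 21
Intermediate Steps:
n(h, H) = 1/(2 + h)
(n(v(j), 3)*(-3))*u = (-3/(2 + (2 - 1*3)))*(-7) = (-3/(2 + (2 - 3)))*(-7) = (-3/(2 - 1))*(-7) = (-3/1)*(-7) = (1*(-3))*(-7) = -3*(-7) = 21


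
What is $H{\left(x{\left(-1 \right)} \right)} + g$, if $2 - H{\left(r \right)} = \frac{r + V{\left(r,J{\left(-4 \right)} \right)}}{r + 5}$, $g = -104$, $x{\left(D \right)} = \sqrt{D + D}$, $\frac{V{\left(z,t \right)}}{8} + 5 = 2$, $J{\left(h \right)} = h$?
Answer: $\frac{- 103 \sqrt{2} + 486 i}{\sqrt{2} - 5 i} \approx -97.63 - 1.519 i$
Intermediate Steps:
$V{\left(z,t \right)} = -24$ ($V{\left(z,t \right)} = -40 + 8 \cdot 2 = -40 + 16 = -24$)
$x{\left(D \right)} = \sqrt{2} \sqrt{D}$ ($x{\left(D \right)} = \sqrt{2 D} = \sqrt{2} \sqrt{D}$)
$H{\left(r \right)} = 2 - \frac{-24 + r}{5 + r}$ ($H{\left(r \right)} = 2 - \frac{r - 24}{r + 5} = 2 - \frac{-24 + r}{5 + r}$)
$H{\left(x{\left(-1 \right)} \right)} + g = \frac{34 + \sqrt{2} \sqrt{-1}}{5 + \sqrt{2} \sqrt{-1}} - 104 = \frac{34 + \sqrt{2} i}{5 + \sqrt{2} i} - 104 = \frac{34 + i \sqrt{2}}{5 + i \sqrt{2}} - 104 = -104 + \frac{34 + i \sqrt{2}}{5 + i \sqrt{2}}$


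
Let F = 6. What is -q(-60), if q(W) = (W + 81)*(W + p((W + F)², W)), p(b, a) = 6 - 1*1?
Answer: 1155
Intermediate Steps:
p(b, a) = 5 (p(b, a) = 6 - 1 = 5)
q(W) = (5 + W)*(81 + W) (q(W) = (W + 81)*(W + 5) = (81 + W)*(5 + W) = (5 + W)*(81 + W))
-q(-60) = -(405 + (-60)² + 86*(-60)) = -(405 + 3600 - 5160) = -1*(-1155) = 1155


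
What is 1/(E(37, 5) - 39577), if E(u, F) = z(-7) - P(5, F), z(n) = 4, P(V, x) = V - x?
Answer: -1/39573 ≈ -2.5270e-5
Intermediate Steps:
E(u, F) = -1 + F (E(u, F) = 4 - (5 - F) = 4 + (-5 + F) = -1 + F)
1/(E(37, 5) - 39577) = 1/((-1 + 5) - 39577) = 1/(4 - 39577) = 1/(-39573) = -1/39573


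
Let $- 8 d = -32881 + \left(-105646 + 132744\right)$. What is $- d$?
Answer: $- \frac{5783}{8} \approx -722.88$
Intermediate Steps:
$d = \frac{5783}{8}$ ($d = - \frac{-32881 + \left(-105646 + 132744\right)}{8} = - \frac{-32881 + 27098}{8} = \left(- \frac{1}{8}\right) \left(-5783\right) = \frac{5783}{8} \approx 722.88$)
$- d = \left(-1\right) \frac{5783}{8} = - \frac{5783}{8}$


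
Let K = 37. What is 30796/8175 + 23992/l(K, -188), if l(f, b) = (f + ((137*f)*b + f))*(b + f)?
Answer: 2215679301304/588140556825 ≈ 3.7673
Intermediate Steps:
l(f, b) = (b + f)*(2*f + 137*b*f) (l(f, b) = (f + (137*b*f + f))*(b + f) = (f + (f + 137*b*f))*(b + f) = (2*f + 137*b*f)*(b + f) = (b + f)*(2*f + 137*b*f))
30796/8175 + 23992/l(K, -188) = 30796/8175 + 23992/((37*(2*(-188) + 2*37 + 137*(-188)² + 137*(-188)*37))) = 30796*(1/8175) + 23992/((37*(-376 + 74 + 137*35344 - 952972))) = 30796/8175 + 23992/((37*(-376 + 74 + 4842128 - 952972))) = 30796/8175 + 23992/((37*3888854)) = 30796/8175 + 23992/143887598 = 30796/8175 + 23992*(1/143887598) = 30796/8175 + 11996/71943799 = 2215679301304/588140556825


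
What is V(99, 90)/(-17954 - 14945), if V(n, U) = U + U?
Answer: -180/32899 ≈ -0.0054713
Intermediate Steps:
V(n, U) = 2*U
V(99, 90)/(-17954 - 14945) = (2*90)/(-17954 - 14945) = 180/(-32899) = 180*(-1/32899) = -180/32899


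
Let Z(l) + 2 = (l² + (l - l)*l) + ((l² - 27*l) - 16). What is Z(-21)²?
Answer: 2047761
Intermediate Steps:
Z(l) = -18 - 27*l + 2*l² (Z(l) = -2 + ((l² + (l - l)*l) + ((l² - 27*l) - 16)) = -2 + ((l² + 0*l) + (-16 + l² - 27*l)) = -2 + ((l² + 0) + (-16 + l² - 27*l)) = -2 + (l² + (-16 + l² - 27*l)) = -2 + (-16 - 27*l + 2*l²) = -18 - 27*l + 2*l²)
Z(-21)² = (-18 - 27*(-21) + 2*(-21)²)² = (-18 + 567 + 2*441)² = (-18 + 567 + 882)² = 1431² = 2047761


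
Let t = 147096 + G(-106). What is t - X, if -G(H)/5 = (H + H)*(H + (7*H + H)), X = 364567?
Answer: -1228711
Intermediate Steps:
G(H) = -90*H² (G(H) = -5*(H + H)*(H + (7*H + H)) = -5*2*H*(H + 8*H) = -5*2*H*9*H = -90*H²)
t = -864144 (t = 147096 - 90*(-106)² = 147096 - 90*11236 = 147096 - 1011240 = -864144)
t - X = -864144 - 1*364567 = -864144 - 364567 = -1228711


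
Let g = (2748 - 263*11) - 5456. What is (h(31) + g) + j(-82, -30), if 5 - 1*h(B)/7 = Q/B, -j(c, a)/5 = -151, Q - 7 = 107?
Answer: -149939/31 ≈ -4836.7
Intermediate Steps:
Q = 114 (Q = 7 + 107 = 114)
j(c, a) = 755 (j(c, a) = -5*(-151) = 755)
h(B) = 35 - 798/B
g = -5601 (g = (2748 - 2893) - 5456 = -145 - 5456 = -5601)
(h(31) + g) + j(-82, -30) = ((35 - 798/31) - 5601) + 755 = (287/31 - 5601) + 755 = -173344/31 + 755 = -149939/31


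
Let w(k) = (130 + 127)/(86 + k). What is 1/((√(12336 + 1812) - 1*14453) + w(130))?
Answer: -674263656/9743670282193 - 279936*√393/9743670282193 ≈ -6.9770e-5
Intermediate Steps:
w(k) = 257/(86 + k)
1/((√(12336 + 1812) - 1*14453) + w(130)) = 1/((√(12336 + 1812) - 1*14453) + 257/(86 + 130)) = 1/((√14148 - 14453) + 257/216) = 1/((6*√393 - 14453) + 257*(1/216)) = 1/((-14453 + 6*√393) + 257/216) = 1/(-3121591/216 + 6*√393)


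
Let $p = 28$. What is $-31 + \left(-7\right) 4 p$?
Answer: $-815$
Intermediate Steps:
$-31 + \left(-7\right) 4 p = -31 + \left(-7\right) 4 \cdot 28 = -31 - 784 = -815$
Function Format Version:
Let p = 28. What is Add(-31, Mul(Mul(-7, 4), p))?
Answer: -815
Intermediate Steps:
Add(-31, Mul(Mul(-7, 4), p)) = Add(-31, Mul(Mul(-7, 4), 28)) = Add(-31, Mul(-28, 28)) = Add(-31, -784) = -815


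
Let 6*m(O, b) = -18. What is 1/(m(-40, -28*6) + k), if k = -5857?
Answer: -1/5860 ≈ -0.00017065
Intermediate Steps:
m(O, b) = -3 (m(O, b) = (⅙)*(-18) = -3)
1/(m(-40, -28*6) + k) = 1/(-3 - 5857) = 1/(-5860) = -1/5860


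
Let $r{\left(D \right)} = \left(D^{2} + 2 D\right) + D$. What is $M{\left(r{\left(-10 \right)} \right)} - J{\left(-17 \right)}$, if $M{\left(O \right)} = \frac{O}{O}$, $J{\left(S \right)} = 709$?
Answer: $-708$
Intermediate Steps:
$r{\left(D \right)} = D^{2} + 3 D$
$M{\left(O \right)} = 1$
$M{\left(r{\left(-10 \right)} \right)} - J{\left(-17 \right)} = 1 - 709 = -708$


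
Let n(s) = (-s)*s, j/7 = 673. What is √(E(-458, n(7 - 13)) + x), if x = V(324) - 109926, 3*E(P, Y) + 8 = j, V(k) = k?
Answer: I*√972309/3 ≈ 328.69*I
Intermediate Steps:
j = 4711 (j = 7*673 = 4711)
n(s) = -s²
E(P, Y) = 4703/3 (E(P, Y) = -8/3 + (⅓)*4711 = -8/3 + 4711/3 = 4703/3)
x = -109602 (x = 324 - 109926 = -109602)
√(E(-458, n(7 - 13)) + x) = √(4703/3 - 109602) = √(-324103/3) = I*√972309/3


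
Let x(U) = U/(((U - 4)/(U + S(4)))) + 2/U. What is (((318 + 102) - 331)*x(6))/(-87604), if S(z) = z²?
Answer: -17711/262812 ≈ -0.067390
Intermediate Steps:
x(U) = 2/U + U*(16 + U)/(-4 + U) (x(U) = U/(((U - 4)/(U + 4²))) + 2/U = U/(((-4 + U)/(U + 16))) + 2/U = U/(((-4 + U)/(16 + U))) + 2/U = U*((16 + U)/(-4 + U)) + 2/U = U*(16 + U)/(-4 + U) + 2/U = 2/U + U*(16 + U)/(-4 + U))
(((318 + 102) - 331)*x(6))/(-87604) = (((318 + 102) - 331)*((-8 + 6³ + 2*6 + 16*6²)/(6*(-4 + 6))))/(-87604) = ((420 - 331)*((⅙)*(-8 + 216 + 12 + 16*36)/2))*(-1/87604) = (89*((⅙)*(½)*(-8 + 216 + 12 + 576)))*(-1/87604) = (89*((⅙)*(½)*796))*(-1/87604) = (89*(199/3))*(-1/87604) = (17711/3)*(-1/87604) = -17711/262812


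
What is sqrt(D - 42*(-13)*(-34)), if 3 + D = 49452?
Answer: sqrt(30885) ≈ 175.74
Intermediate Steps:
D = 49449 (D = -3 + 49452 = 49449)
sqrt(D - 42*(-13)*(-34)) = sqrt(49449 - 42*(-13)*(-34)) = sqrt(49449 - 21*(-26)*(-34)) = sqrt(49449 + 546*(-34)) = sqrt(49449 - 18564) = sqrt(30885)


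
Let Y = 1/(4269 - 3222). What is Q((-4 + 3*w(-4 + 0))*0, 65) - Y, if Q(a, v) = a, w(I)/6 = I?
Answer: -1/1047 ≈ -0.00095511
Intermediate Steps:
w(I) = 6*I
Y = 1/1047 ≈ 0.00095511
Q((-4 + 3*w(-4 + 0))*0, 65) - Y = (-4 + 3*(6*(-4 + 0)))*0 - 1*1/1047 = (-4 + 3*(6*(-4)))*0 - 1/1047 = (-4 + 3*(-24))*0 - 1/1047 = (-4 - 72)*0 - 1/1047 = -76*0 - 1/1047 = 0 - 1/1047 = -1/1047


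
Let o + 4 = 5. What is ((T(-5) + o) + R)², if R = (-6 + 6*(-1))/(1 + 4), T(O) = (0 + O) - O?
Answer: 49/25 ≈ 1.9600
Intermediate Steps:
T(O) = 0 (T(O) = O - O = 0)
o = 1 (o = -4 + 5 = 1)
R = -12/5 (R = (-6 - 6)/5 = -12*⅕ = -12/5 ≈ -2.4000)
((T(-5) + o) + R)² = ((0 + 1) - 12/5)² = (1 - 12/5)² = (-7/5)² = 49/25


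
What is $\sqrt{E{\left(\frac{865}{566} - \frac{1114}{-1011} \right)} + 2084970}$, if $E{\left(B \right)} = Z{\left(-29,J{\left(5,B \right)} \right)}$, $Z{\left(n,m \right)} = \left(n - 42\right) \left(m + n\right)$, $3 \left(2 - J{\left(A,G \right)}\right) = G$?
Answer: $\frac{\sqrt{683356077174943010}}{572226} \approx 1444.6$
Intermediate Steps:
$J{\left(A,G \right)} = 2 - \frac{G}{3}$
$Z{\left(n,m \right)} = \left(-42 + n\right) \left(m + n\right)$
$E{\left(B \right)} = 1917 + \frac{71 B}{3}$ ($E{\left(B \right)} = \left(-29\right)^{2} - 42 \left(2 - \frac{B}{3}\right) - -1218 + \left(2 - \frac{B}{3}\right) \left(-29\right) = 841 + \left(-84 + 14 B\right) + 1218 + \left(-58 + \frac{29 B}{3}\right) = 1917 + \frac{71 B}{3}$)
$\sqrt{E{\left(\frac{865}{566} - \frac{1114}{-1011} \right)} + 2084970} = \sqrt{\left(1917 + \frac{71 \left(\frac{865}{566} - \frac{1114}{-1011}\right)}{3}\right) + 2084970} = \sqrt{\left(1917 + \frac{71 \left(865 \cdot \frac{1}{566} - - \frac{1114}{1011}\right)}{3}\right) + 2084970} = \sqrt{\left(1917 + \frac{71 \left(\frac{865}{566} + \frac{1114}{1011}\right)}{3}\right) + 2084970} = \sqrt{\left(1917 + \frac{71}{3} \cdot \frac{1505039}{572226}\right) + 2084970} = \sqrt{\left(1917 + \frac{106857769}{1716678}\right) + 2084970} = \sqrt{\frac{3397729495}{1716678} + 2084970} = \sqrt{\frac{3582619859155}{1716678}} = \frac{\sqrt{683356077174943010}}{572226}$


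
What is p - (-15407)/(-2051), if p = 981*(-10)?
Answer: -2876531/293 ≈ -9817.5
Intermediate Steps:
p = -9810
p - (-15407)/(-2051) = -9810 - (-15407)/(-2051) = -9810 - (-15407)*(-1)/2051 = -9810 - 1*2201/293 = -9810 - 2201/293 = -2876531/293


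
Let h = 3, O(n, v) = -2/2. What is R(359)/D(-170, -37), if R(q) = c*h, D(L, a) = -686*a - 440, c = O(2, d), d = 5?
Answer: -1/8314 ≈ -0.00012028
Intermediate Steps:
O(n, v) = -1 (O(n, v) = -2*1/2 = -1)
c = -1
D(L, a) = -440 - 686*a
R(q) = -3 (R(q) = -1*3 = -3)
R(359)/D(-170, -37) = -3/(-440 - 686*(-37)) = -3/(-440 + 25382) = -3/24942 = -3*1/24942 = -1/8314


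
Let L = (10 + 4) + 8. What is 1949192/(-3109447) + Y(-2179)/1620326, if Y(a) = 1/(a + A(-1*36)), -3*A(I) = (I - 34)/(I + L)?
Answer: -20661771819193205/32960675176621324 ≈ -0.62686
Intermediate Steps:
L = 22 (L = 14 + 8 = 22)
A(I) = -(-34 + I)/(3*(22 + I)) (A(I) = -(I - 34)/(3*(I + 22)) = -(-34 + I)/(3*(22 + I)))
Y(a) = 1/(-5/3 + a) (Y(a) = 1/(a + (34 - (-1)*36)/(3*(22 - 1*36))) = 1/(a + (34 - 1*(-36))/(3*(22 - 36))) = 1/(a + (1/3)*(34 + 36)/(-14)) = 1/(a + (1/3)*(-1/14)*70) = 1/(a - 5/3) = 1/(-5/3 + a))
1949192/(-3109447) + Y(-2179)/1620326 = 1949192/(-3109447) + (3/(-5 + 3*(-2179)))/1620326 = 1949192*(-1/3109447) + (3/(-5 - 6537))*(1/1620326) = -1949192/3109447 + (3/(-6542))*(1/1620326) = -1949192/3109447 + (3*(-1/6542))*(1/1620326) = -1949192/3109447 - 3/6542*1/1620326 = -1949192/3109447 - 3/10600172692 = -20661771819193205/32960675176621324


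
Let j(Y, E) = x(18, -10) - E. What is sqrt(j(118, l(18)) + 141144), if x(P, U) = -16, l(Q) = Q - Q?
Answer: 2*sqrt(35282) ≈ 375.67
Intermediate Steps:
l(Q) = 0
j(Y, E) = -16 - E
sqrt(j(118, l(18)) + 141144) = sqrt((-16 - 1*0) + 141144) = sqrt((-16 + 0) + 141144) = sqrt(-16 + 141144) = sqrt(141128) = 2*sqrt(35282)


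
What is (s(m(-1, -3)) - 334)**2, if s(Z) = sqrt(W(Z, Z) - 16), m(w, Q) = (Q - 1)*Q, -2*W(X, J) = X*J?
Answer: 111468 - 1336*I*sqrt(22) ≈ 1.1147e+5 - 6266.4*I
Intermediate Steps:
W(X, J) = -J*X/2 (W(X, J) = -X*J/2 = -J*X/2)
m(w, Q) = Q*(-1 + Q) (m(w, Q) = (-1 + Q)*Q = Q*(-1 + Q))
s(Z) = sqrt(-16 - Z**2/2) (s(Z) = sqrt(-Z*Z/2 - 16) = sqrt(-Z**2/2 - 16) = sqrt(-16 - Z**2/2))
(s(m(-1, -3)) - 334)**2 = (sqrt(-64 - 2*9*(-1 - 3)**2)/2 - 334)**2 = (sqrt(-64 - 2*(-3*(-4))**2)/2 - 334)**2 = (sqrt(-64 - 2*12**2)/2 - 334)**2 = (sqrt(-64 - 2*144)/2 - 334)**2 = (sqrt(-64 - 288)/2 - 334)**2 = (sqrt(-352)/2 - 334)**2 = ((4*I*sqrt(22))/2 - 334)**2 = (2*I*sqrt(22) - 334)**2 = (-334 + 2*I*sqrt(22))**2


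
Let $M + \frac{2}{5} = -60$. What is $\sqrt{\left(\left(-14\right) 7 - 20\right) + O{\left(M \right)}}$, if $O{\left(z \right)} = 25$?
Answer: $i \sqrt{93} \approx 9.6436 i$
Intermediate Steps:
$M = - \frac{302}{5}$ ($M = - \frac{2}{5} - 60 = - \frac{302}{5} \approx -60.4$)
$\sqrt{\left(\left(-14\right) 7 - 20\right) + O{\left(M \right)}} = \sqrt{\left(\left(-14\right) 7 - 20\right) + 25} = \sqrt{\left(-98 - 20\right) + 25} = \sqrt{-118 + 25} = \sqrt{-93} = i \sqrt{93}$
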